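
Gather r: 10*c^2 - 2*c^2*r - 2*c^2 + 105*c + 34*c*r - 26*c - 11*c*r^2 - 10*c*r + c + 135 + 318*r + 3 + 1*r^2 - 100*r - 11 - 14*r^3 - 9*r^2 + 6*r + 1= 8*c^2 + 80*c - 14*r^3 + r^2*(-11*c - 8) + r*(-2*c^2 + 24*c + 224) + 128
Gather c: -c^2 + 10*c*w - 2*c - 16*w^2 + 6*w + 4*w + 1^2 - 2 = -c^2 + c*(10*w - 2) - 16*w^2 + 10*w - 1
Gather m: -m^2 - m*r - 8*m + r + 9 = -m^2 + m*(-r - 8) + r + 9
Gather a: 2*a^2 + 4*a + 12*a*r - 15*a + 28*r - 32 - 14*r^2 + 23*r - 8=2*a^2 + a*(12*r - 11) - 14*r^2 + 51*r - 40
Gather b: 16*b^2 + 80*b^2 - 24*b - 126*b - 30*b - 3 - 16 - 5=96*b^2 - 180*b - 24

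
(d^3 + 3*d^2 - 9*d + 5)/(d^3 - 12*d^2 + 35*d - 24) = (d^2 + 4*d - 5)/(d^2 - 11*d + 24)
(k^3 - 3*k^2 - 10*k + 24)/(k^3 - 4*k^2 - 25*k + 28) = (k^3 - 3*k^2 - 10*k + 24)/(k^3 - 4*k^2 - 25*k + 28)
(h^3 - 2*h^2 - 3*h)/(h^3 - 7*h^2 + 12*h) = (h + 1)/(h - 4)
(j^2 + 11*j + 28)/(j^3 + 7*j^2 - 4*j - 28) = (j + 4)/(j^2 - 4)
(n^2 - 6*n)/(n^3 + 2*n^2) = (n - 6)/(n*(n + 2))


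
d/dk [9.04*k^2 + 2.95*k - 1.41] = 18.08*k + 2.95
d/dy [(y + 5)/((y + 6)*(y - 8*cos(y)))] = (-(y + 5)*(y + 6)*(8*sin(y) + 1) - (y + 5)*(y - 8*cos(y)) + (y + 6)*(y - 8*cos(y)))/((y + 6)^2*(y - 8*cos(y))^2)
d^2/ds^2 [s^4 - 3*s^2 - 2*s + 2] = 12*s^2 - 6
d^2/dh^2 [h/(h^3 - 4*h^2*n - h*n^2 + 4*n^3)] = 2*(h*(-3*h^2 + 8*h*n + n^2)^2 + (-3*h^2 + 8*h*n - h*(3*h - 4*n) + n^2)*(h^3 - 4*h^2*n - h*n^2 + 4*n^3))/(h^3 - 4*h^2*n - h*n^2 + 4*n^3)^3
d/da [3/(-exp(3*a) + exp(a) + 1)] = (9*exp(2*a) - 3)*exp(a)/(-exp(3*a) + exp(a) + 1)^2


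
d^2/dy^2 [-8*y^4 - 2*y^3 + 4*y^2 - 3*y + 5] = -96*y^2 - 12*y + 8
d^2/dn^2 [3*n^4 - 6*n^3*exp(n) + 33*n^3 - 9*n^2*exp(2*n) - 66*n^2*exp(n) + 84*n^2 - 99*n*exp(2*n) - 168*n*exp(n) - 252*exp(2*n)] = -6*n^3*exp(n) - 36*n^2*exp(2*n) - 102*n^2*exp(n) + 36*n^2 - 468*n*exp(2*n) - 468*n*exp(n) + 198*n - 1422*exp(2*n) - 468*exp(n) + 168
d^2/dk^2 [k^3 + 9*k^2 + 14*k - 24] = 6*k + 18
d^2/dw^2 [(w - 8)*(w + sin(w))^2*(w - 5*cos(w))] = (16 - 2*w)*(w + sin(w))*(w - 5*cos(w))*sin(w) + (w + sin(w))^2*(5*w - 40)*cos(w) + (w + sin(w))^2*(10*sin(w) + 2) + 4*(w + sin(w))*(w - 5*cos(w))*(cos(w) + 1) + (w + sin(w))*(4*w - 32)*(5*sin(w) + 1)*(cos(w) + 1) + (w - 5*cos(w))*(2*w - 16)*(cos(w) + 1)^2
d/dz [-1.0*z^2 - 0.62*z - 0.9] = -2.0*z - 0.62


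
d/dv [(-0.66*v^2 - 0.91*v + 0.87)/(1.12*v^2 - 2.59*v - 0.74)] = (2.7286*v^2 - 0.972*v + 2.9267)/(1.2544*v^4 - 5.8016*v^3 + 5.0505*v^2 + 3.8332*v + 0.5476)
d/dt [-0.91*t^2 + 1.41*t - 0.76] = 1.41 - 1.82*t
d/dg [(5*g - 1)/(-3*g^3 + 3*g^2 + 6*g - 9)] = (-5*g^3 + 5*g^2 + 10*g - (5*g - 1)*(-3*g^2 + 2*g + 2) - 15)/(3*(g^3 - g^2 - 2*g + 3)^2)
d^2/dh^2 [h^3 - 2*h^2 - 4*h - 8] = 6*h - 4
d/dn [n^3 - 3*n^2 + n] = 3*n^2 - 6*n + 1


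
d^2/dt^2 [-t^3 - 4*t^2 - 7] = -6*t - 8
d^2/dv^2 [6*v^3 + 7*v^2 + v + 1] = 36*v + 14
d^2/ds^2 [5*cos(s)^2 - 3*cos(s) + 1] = 3*cos(s) - 10*cos(2*s)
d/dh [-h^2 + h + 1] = 1 - 2*h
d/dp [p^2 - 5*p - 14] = 2*p - 5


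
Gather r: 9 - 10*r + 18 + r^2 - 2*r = r^2 - 12*r + 27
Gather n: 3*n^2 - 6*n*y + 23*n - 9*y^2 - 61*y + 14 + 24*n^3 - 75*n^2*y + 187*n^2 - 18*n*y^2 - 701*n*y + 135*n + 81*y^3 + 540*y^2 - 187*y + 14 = 24*n^3 + n^2*(190 - 75*y) + n*(-18*y^2 - 707*y + 158) + 81*y^3 + 531*y^2 - 248*y + 28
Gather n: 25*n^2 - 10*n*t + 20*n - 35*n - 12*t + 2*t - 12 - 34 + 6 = 25*n^2 + n*(-10*t - 15) - 10*t - 40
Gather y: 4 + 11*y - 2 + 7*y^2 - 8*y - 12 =7*y^2 + 3*y - 10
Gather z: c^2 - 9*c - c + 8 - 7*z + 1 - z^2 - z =c^2 - 10*c - z^2 - 8*z + 9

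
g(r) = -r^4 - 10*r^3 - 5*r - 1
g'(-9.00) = 481.00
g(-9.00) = 773.00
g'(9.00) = -5351.00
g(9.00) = -13897.00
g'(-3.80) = -218.71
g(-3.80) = 358.21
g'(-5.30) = -252.19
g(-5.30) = 725.22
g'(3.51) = -547.58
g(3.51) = -602.77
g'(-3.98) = -228.03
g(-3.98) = 398.43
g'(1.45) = -80.27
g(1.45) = -43.16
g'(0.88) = -30.96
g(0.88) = -12.81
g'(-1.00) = -31.00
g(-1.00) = 13.00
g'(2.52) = -259.52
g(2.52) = -213.96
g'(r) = -4*r^3 - 30*r^2 - 5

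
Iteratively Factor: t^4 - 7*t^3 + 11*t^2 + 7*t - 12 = (t + 1)*(t^3 - 8*t^2 + 19*t - 12) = (t - 1)*(t + 1)*(t^2 - 7*t + 12) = (t - 3)*(t - 1)*(t + 1)*(t - 4)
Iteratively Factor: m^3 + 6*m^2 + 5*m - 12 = (m - 1)*(m^2 + 7*m + 12) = (m - 1)*(m + 3)*(m + 4)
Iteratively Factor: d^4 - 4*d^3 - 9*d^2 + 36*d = (d)*(d^3 - 4*d^2 - 9*d + 36) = d*(d - 3)*(d^2 - d - 12) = d*(d - 3)*(d + 3)*(d - 4)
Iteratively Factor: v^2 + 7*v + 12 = (v + 4)*(v + 3)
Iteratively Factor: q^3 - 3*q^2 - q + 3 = (q - 1)*(q^2 - 2*q - 3) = (q - 3)*(q - 1)*(q + 1)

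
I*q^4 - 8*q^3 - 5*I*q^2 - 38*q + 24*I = (q - I)*(q + 4*I)*(q + 6*I)*(I*q + 1)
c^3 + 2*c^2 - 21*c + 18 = (c - 3)*(c - 1)*(c + 6)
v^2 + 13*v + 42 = (v + 6)*(v + 7)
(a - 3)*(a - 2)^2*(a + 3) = a^4 - 4*a^3 - 5*a^2 + 36*a - 36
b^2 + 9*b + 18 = (b + 3)*(b + 6)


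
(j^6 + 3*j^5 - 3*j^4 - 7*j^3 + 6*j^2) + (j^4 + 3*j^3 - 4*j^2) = j^6 + 3*j^5 - 2*j^4 - 4*j^3 + 2*j^2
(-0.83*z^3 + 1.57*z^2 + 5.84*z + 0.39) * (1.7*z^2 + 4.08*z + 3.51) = -1.411*z^5 - 0.7174*z^4 + 13.4203*z^3 + 30.0009*z^2 + 22.0896*z + 1.3689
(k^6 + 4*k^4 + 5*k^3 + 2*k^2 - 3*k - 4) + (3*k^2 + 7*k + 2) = k^6 + 4*k^4 + 5*k^3 + 5*k^2 + 4*k - 2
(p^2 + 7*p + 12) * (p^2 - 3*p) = p^4 + 4*p^3 - 9*p^2 - 36*p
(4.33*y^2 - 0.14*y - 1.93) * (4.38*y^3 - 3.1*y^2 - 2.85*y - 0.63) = 18.9654*y^5 - 14.0362*y^4 - 20.3599*y^3 + 3.6541*y^2 + 5.5887*y + 1.2159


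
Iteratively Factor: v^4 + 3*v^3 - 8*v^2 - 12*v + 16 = (v - 2)*(v^3 + 5*v^2 + 2*v - 8) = (v - 2)*(v + 4)*(v^2 + v - 2) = (v - 2)*(v - 1)*(v + 4)*(v + 2)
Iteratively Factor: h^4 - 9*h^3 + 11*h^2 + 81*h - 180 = (h - 3)*(h^3 - 6*h^2 - 7*h + 60) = (h - 4)*(h - 3)*(h^2 - 2*h - 15) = (h - 5)*(h - 4)*(h - 3)*(h + 3)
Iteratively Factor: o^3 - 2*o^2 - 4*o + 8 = (o + 2)*(o^2 - 4*o + 4) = (o - 2)*(o + 2)*(o - 2)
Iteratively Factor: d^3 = (d)*(d^2) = d^2*(d)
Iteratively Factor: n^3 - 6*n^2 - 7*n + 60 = (n - 5)*(n^2 - n - 12) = (n - 5)*(n - 4)*(n + 3)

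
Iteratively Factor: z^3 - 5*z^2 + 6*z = (z - 2)*(z^2 - 3*z) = z*(z - 2)*(z - 3)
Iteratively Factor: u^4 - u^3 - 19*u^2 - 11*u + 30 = (u - 5)*(u^3 + 4*u^2 + u - 6) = (u - 5)*(u + 3)*(u^2 + u - 2) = (u - 5)*(u - 1)*(u + 3)*(u + 2)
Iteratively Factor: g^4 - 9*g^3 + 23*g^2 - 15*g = (g - 3)*(g^3 - 6*g^2 + 5*g) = g*(g - 3)*(g^2 - 6*g + 5) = g*(g - 3)*(g - 1)*(g - 5)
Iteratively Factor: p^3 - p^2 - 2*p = (p + 1)*(p^2 - 2*p) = (p - 2)*(p + 1)*(p)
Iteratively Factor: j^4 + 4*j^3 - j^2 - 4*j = (j + 1)*(j^3 + 3*j^2 - 4*j) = j*(j + 1)*(j^2 + 3*j - 4) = j*(j + 1)*(j + 4)*(j - 1)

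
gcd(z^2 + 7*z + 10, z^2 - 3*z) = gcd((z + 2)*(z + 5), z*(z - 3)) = 1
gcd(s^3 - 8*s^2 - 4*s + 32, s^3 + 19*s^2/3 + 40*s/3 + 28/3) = s + 2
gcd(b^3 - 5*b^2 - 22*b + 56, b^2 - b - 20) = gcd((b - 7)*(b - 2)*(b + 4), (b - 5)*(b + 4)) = b + 4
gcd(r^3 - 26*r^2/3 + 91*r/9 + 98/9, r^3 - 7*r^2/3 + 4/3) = r + 2/3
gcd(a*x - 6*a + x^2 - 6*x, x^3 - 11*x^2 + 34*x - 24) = x - 6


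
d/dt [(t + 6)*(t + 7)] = 2*t + 13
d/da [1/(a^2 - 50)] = -2*a/(a^2 - 50)^2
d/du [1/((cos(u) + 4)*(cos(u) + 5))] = (2*cos(u) + 9)*sin(u)/((cos(u) + 4)^2*(cos(u) + 5)^2)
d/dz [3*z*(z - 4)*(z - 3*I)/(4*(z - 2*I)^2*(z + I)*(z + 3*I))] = (-3*z^5 + z^4*(24 + 12*I) + z^3*(3 - 60*I) + z^2*(120 - 18*I) + z*(108 - 36*I) - 216)/(4*z^7 + 8*I*z^6 + 56*z^5 + 80*I*z^4 + 260*z^3 + 232*I*z^2 + 336*z + 288*I)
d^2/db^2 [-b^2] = -2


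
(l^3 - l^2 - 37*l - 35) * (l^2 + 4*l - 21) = l^5 + 3*l^4 - 62*l^3 - 162*l^2 + 637*l + 735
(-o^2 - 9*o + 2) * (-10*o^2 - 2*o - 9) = 10*o^4 + 92*o^3 + 7*o^2 + 77*o - 18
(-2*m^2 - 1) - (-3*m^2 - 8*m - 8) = m^2 + 8*m + 7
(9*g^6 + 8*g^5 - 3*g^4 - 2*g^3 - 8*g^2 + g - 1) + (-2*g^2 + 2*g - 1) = 9*g^6 + 8*g^5 - 3*g^4 - 2*g^3 - 10*g^2 + 3*g - 2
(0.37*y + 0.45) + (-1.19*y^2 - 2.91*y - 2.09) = -1.19*y^2 - 2.54*y - 1.64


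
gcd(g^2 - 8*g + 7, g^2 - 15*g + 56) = g - 7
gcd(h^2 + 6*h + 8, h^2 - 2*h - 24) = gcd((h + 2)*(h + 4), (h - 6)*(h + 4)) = h + 4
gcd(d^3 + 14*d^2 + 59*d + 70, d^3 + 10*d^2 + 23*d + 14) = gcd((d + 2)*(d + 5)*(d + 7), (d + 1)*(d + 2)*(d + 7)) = d^2 + 9*d + 14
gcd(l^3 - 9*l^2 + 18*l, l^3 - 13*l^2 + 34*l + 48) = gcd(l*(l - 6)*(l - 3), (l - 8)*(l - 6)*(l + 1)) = l - 6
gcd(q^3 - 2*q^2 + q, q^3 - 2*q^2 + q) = q^3 - 2*q^2 + q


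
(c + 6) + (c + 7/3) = 2*c + 25/3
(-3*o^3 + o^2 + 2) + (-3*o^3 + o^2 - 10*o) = -6*o^3 + 2*o^2 - 10*o + 2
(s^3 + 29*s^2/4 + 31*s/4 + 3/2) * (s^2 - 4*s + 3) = s^5 + 13*s^4/4 - 73*s^3/4 - 31*s^2/4 + 69*s/4 + 9/2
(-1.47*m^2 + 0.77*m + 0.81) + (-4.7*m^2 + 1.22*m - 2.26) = -6.17*m^2 + 1.99*m - 1.45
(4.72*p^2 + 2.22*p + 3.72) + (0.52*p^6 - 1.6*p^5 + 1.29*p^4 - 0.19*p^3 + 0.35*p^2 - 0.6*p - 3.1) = 0.52*p^6 - 1.6*p^5 + 1.29*p^4 - 0.19*p^3 + 5.07*p^2 + 1.62*p + 0.62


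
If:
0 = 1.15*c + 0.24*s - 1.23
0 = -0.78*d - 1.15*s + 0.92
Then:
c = 1.0695652173913 - 0.208695652173913*s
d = 1.17948717948718 - 1.47435897435897*s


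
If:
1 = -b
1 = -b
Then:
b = -1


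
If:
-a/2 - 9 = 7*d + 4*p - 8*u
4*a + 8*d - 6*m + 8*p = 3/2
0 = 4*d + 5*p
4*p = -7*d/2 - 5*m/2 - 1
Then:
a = 97/78 - 464*u/351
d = 800*u/351 - 395/156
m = -32*u/117 - 5/52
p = 79/39 - 640*u/351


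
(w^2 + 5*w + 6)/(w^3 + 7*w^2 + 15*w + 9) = (w + 2)/(w^2 + 4*w + 3)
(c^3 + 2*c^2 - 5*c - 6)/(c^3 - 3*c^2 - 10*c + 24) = (c + 1)/(c - 4)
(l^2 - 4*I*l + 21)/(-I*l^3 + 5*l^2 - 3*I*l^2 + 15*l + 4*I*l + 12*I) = (I*l^2 + 4*l + 21*I)/(l^3 + l^2*(3 + 5*I) + l*(-4 + 15*I) - 12)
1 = 1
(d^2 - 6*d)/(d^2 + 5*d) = (d - 6)/(d + 5)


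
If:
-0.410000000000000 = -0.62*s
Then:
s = 0.66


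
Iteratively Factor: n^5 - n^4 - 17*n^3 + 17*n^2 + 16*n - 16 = (n - 1)*(n^4 - 17*n^2 + 16) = (n - 1)^2*(n^3 + n^2 - 16*n - 16) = (n - 4)*(n - 1)^2*(n^2 + 5*n + 4) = (n - 4)*(n - 1)^2*(n + 4)*(n + 1)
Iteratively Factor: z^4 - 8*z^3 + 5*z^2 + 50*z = (z + 2)*(z^3 - 10*z^2 + 25*z) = (z - 5)*(z + 2)*(z^2 - 5*z) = z*(z - 5)*(z + 2)*(z - 5)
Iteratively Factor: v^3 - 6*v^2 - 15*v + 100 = (v + 4)*(v^2 - 10*v + 25) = (v - 5)*(v + 4)*(v - 5)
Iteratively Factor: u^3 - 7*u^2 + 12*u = (u - 3)*(u^2 - 4*u) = u*(u - 3)*(u - 4)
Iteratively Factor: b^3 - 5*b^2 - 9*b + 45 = (b + 3)*(b^2 - 8*b + 15) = (b - 5)*(b + 3)*(b - 3)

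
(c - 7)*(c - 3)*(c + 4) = c^3 - 6*c^2 - 19*c + 84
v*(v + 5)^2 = v^3 + 10*v^2 + 25*v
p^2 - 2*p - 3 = (p - 3)*(p + 1)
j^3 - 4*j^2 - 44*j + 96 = (j - 8)*(j - 2)*(j + 6)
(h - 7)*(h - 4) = h^2 - 11*h + 28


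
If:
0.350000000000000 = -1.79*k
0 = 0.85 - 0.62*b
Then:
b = 1.37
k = -0.20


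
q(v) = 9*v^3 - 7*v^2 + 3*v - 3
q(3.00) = 186.00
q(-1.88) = -93.18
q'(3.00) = 204.00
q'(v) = 27*v^2 - 14*v + 3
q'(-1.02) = 45.37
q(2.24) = 69.75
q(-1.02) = -22.89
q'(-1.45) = 80.07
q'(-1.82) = 117.91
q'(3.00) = 204.00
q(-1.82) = -85.90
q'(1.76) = 62.00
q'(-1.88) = 124.75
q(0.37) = -2.39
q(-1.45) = -49.51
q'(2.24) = 107.12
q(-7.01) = -3468.26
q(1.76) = 29.66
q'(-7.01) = 1427.92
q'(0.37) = 1.52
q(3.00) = 186.00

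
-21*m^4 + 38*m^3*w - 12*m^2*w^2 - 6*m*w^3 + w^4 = (-7*m + w)*(-m + w)^2*(3*m + w)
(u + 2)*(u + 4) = u^2 + 6*u + 8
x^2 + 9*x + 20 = (x + 4)*(x + 5)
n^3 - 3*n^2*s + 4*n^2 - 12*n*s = n*(n + 4)*(n - 3*s)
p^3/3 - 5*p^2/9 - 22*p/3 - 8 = (p/3 + 1)*(p - 6)*(p + 4/3)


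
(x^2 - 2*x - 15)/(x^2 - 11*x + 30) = (x + 3)/(x - 6)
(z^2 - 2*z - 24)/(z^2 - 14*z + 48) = (z + 4)/(z - 8)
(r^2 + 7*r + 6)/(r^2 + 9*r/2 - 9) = 2*(r + 1)/(2*r - 3)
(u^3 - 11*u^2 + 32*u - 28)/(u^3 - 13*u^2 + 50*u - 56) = (u - 2)/(u - 4)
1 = 1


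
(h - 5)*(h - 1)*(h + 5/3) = h^3 - 13*h^2/3 - 5*h + 25/3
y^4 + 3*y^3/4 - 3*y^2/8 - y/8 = y*(y - 1/2)*(y + 1/4)*(y + 1)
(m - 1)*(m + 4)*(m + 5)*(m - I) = m^4 + 8*m^3 - I*m^3 + 11*m^2 - 8*I*m^2 - 20*m - 11*I*m + 20*I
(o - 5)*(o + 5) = o^2 - 25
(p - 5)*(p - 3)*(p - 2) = p^3 - 10*p^2 + 31*p - 30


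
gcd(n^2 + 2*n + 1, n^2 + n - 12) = 1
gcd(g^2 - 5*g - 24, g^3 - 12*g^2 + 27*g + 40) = g - 8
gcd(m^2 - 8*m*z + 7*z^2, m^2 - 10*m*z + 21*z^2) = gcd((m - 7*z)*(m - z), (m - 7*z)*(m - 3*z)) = -m + 7*z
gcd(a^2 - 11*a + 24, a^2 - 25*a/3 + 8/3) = a - 8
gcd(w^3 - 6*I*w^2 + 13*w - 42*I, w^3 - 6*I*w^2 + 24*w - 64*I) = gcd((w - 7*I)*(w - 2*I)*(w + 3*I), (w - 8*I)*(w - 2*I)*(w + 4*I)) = w - 2*I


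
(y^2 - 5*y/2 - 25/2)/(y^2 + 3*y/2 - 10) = (2*y^2 - 5*y - 25)/(2*y^2 + 3*y - 20)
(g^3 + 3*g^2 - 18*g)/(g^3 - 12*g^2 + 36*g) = (g^2 + 3*g - 18)/(g^2 - 12*g + 36)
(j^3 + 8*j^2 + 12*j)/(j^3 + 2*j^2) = (j + 6)/j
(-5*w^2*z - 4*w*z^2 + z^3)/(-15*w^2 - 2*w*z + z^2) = z*(w + z)/(3*w + z)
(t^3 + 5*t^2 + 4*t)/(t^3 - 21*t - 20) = t/(t - 5)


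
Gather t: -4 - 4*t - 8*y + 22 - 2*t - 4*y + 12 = -6*t - 12*y + 30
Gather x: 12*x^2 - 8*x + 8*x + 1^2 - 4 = 12*x^2 - 3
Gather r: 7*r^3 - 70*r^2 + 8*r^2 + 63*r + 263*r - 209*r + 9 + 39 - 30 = 7*r^3 - 62*r^2 + 117*r + 18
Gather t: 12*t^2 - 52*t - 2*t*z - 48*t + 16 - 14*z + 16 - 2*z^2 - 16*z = 12*t^2 + t*(-2*z - 100) - 2*z^2 - 30*z + 32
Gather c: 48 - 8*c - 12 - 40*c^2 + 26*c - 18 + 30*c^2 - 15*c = -10*c^2 + 3*c + 18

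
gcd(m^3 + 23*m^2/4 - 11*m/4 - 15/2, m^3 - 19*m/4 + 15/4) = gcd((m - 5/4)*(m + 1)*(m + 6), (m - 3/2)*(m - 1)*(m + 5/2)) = 1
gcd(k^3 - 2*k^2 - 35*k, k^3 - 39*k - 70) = k^2 - 2*k - 35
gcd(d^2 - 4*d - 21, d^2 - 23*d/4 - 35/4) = d - 7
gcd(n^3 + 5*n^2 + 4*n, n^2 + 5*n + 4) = n^2 + 5*n + 4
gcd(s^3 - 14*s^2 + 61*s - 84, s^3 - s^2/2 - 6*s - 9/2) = s - 3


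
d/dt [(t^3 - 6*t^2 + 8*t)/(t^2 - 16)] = (t^2 + 8*t - 8)/(t^2 + 8*t + 16)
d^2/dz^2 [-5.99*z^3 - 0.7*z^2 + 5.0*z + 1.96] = -35.94*z - 1.4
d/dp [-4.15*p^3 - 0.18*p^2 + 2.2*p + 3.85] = -12.45*p^2 - 0.36*p + 2.2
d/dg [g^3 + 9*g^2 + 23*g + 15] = 3*g^2 + 18*g + 23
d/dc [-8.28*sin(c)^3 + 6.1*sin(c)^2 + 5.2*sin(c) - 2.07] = (-24.84*sin(c)^2 + 12.2*sin(c) + 5.2)*cos(c)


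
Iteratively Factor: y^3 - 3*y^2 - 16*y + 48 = (y - 4)*(y^2 + y - 12) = (y - 4)*(y - 3)*(y + 4)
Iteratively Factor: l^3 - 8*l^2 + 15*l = (l - 3)*(l^2 - 5*l) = (l - 5)*(l - 3)*(l)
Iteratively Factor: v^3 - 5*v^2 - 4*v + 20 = (v - 2)*(v^2 - 3*v - 10) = (v - 2)*(v + 2)*(v - 5)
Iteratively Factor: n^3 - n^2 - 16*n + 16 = (n - 4)*(n^2 + 3*n - 4) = (n - 4)*(n + 4)*(n - 1)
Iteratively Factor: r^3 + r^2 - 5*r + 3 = (r + 3)*(r^2 - 2*r + 1) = (r - 1)*(r + 3)*(r - 1)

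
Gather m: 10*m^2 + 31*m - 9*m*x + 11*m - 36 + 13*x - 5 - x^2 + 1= 10*m^2 + m*(42 - 9*x) - x^2 + 13*x - 40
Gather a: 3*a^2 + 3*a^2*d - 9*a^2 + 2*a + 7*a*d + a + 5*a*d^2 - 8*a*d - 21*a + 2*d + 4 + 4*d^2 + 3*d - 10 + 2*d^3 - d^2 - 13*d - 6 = a^2*(3*d - 6) + a*(5*d^2 - d - 18) + 2*d^3 + 3*d^2 - 8*d - 12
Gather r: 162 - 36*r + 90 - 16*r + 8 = 260 - 52*r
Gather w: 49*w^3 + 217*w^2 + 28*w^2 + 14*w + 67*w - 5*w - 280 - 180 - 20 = 49*w^3 + 245*w^2 + 76*w - 480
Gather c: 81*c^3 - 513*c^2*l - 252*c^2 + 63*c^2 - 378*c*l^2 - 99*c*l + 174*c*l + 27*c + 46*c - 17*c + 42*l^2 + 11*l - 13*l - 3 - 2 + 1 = 81*c^3 + c^2*(-513*l - 189) + c*(-378*l^2 + 75*l + 56) + 42*l^2 - 2*l - 4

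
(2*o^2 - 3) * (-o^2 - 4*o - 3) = -2*o^4 - 8*o^3 - 3*o^2 + 12*o + 9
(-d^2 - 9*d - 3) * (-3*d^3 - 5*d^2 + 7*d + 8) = 3*d^5 + 32*d^4 + 47*d^3 - 56*d^2 - 93*d - 24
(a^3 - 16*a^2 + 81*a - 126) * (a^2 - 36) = a^5 - 16*a^4 + 45*a^3 + 450*a^2 - 2916*a + 4536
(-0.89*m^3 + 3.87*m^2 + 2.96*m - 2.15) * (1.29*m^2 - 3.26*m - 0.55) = -1.1481*m^5 + 7.8937*m^4 - 8.3083*m^3 - 14.5516*m^2 + 5.381*m + 1.1825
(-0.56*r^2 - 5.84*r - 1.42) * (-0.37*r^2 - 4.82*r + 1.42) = 0.2072*r^4 + 4.86*r^3 + 27.879*r^2 - 1.4484*r - 2.0164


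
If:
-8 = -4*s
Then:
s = 2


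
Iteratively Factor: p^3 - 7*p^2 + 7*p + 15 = (p + 1)*(p^2 - 8*p + 15) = (p - 3)*(p + 1)*(p - 5)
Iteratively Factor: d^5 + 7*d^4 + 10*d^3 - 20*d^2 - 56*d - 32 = (d + 1)*(d^4 + 6*d^3 + 4*d^2 - 24*d - 32) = (d + 1)*(d + 2)*(d^3 + 4*d^2 - 4*d - 16) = (d + 1)*(d + 2)^2*(d^2 + 2*d - 8) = (d - 2)*(d + 1)*(d + 2)^2*(d + 4)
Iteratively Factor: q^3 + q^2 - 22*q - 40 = (q + 4)*(q^2 - 3*q - 10) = (q + 2)*(q + 4)*(q - 5)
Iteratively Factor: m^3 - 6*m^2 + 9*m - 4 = (m - 1)*(m^2 - 5*m + 4) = (m - 1)^2*(m - 4)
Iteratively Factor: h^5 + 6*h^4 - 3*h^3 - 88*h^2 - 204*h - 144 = (h + 2)*(h^4 + 4*h^3 - 11*h^2 - 66*h - 72) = (h - 4)*(h + 2)*(h^3 + 8*h^2 + 21*h + 18) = (h - 4)*(h + 2)*(h + 3)*(h^2 + 5*h + 6) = (h - 4)*(h + 2)*(h + 3)^2*(h + 2)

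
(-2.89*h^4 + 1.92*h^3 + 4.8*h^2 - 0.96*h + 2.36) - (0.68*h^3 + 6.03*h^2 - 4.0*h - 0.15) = -2.89*h^4 + 1.24*h^3 - 1.23*h^2 + 3.04*h + 2.51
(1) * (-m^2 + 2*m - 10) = -m^2 + 2*m - 10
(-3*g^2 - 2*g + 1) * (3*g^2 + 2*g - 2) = -9*g^4 - 12*g^3 + 5*g^2 + 6*g - 2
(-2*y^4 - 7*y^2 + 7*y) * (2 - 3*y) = 6*y^5 - 4*y^4 + 21*y^3 - 35*y^2 + 14*y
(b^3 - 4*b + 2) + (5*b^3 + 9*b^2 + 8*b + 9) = 6*b^3 + 9*b^2 + 4*b + 11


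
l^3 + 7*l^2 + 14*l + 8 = (l + 1)*(l + 2)*(l + 4)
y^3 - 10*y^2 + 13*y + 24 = (y - 8)*(y - 3)*(y + 1)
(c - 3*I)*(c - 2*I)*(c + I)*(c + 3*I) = c^4 - I*c^3 + 11*c^2 - 9*I*c + 18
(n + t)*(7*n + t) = 7*n^2 + 8*n*t + t^2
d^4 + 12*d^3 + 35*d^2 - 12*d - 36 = (d - 1)*(d + 1)*(d + 6)^2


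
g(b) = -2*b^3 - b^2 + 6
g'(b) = -6*b^2 - 2*b = 2*b*(-3*b - 1)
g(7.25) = -808.72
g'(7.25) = -329.88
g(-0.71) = 6.21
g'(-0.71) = -1.60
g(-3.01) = 51.48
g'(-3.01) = -48.34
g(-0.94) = 6.78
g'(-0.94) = -3.42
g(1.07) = 2.41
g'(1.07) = -9.01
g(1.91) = -11.58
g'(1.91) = -25.71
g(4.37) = -180.00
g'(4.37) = -123.32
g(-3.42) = 74.31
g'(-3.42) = -63.34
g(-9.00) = 1383.00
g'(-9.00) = -468.00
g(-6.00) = 402.00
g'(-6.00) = -204.00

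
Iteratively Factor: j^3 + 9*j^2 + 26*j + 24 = (j + 4)*(j^2 + 5*j + 6) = (j + 2)*(j + 4)*(j + 3)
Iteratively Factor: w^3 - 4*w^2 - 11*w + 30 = (w + 3)*(w^2 - 7*w + 10) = (w - 2)*(w + 3)*(w - 5)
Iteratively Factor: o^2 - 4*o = (o - 4)*(o)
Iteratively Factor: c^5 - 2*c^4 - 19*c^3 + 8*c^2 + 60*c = (c + 2)*(c^4 - 4*c^3 - 11*c^2 + 30*c) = c*(c + 2)*(c^3 - 4*c^2 - 11*c + 30) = c*(c - 2)*(c + 2)*(c^2 - 2*c - 15) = c*(c - 5)*(c - 2)*(c + 2)*(c + 3)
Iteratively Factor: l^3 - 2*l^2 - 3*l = (l)*(l^2 - 2*l - 3) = l*(l + 1)*(l - 3)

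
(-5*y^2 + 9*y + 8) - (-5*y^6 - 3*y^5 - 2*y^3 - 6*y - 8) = 5*y^6 + 3*y^5 + 2*y^3 - 5*y^2 + 15*y + 16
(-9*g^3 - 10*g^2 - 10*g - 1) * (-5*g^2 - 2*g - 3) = 45*g^5 + 68*g^4 + 97*g^3 + 55*g^2 + 32*g + 3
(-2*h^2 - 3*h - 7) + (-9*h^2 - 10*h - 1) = -11*h^2 - 13*h - 8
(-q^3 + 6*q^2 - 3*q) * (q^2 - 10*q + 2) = -q^5 + 16*q^4 - 65*q^3 + 42*q^2 - 6*q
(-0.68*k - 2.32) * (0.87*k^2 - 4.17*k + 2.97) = -0.5916*k^3 + 0.817200000000001*k^2 + 7.6548*k - 6.8904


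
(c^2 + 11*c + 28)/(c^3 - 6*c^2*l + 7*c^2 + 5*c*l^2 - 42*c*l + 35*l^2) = (c + 4)/(c^2 - 6*c*l + 5*l^2)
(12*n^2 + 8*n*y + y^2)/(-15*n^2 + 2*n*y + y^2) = (12*n^2 + 8*n*y + y^2)/(-15*n^2 + 2*n*y + y^2)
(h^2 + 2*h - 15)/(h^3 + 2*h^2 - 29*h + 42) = (h + 5)/(h^2 + 5*h - 14)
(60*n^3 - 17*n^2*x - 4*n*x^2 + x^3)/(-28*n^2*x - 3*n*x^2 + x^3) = (15*n^2 - 8*n*x + x^2)/(x*(-7*n + x))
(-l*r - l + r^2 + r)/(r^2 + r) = (-l + r)/r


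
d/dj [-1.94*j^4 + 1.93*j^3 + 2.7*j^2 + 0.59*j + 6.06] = -7.76*j^3 + 5.79*j^2 + 5.4*j + 0.59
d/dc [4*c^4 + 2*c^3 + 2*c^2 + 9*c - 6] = 16*c^3 + 6*c^2 + 4*c + 9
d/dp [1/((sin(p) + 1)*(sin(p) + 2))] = -(2*sin(p) + 3)*cos(p)/((sin(p) + 1)^2*(sin(p) + 2)^2)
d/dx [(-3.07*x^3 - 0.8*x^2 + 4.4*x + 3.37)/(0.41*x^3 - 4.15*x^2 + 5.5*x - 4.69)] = (13.0685*x^4 - 37.378*x^3 + 52.9098*x^2 + 35.475*x - 39.171)/(0.1681*x^6 - 3.403*x^5 + 21.7325*x^4 - 49.4958*x^3 + 69.177*x^2 - 51.59*x + 21.9961)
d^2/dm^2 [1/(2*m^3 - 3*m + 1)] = 6*(-2*m*(2*m^3 - 3*m + 1) + 3*(2*m^2 - 1)^2)/(2*m^3 - 3*m + 1)^3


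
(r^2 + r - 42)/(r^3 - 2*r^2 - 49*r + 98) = (r - 6)/(r^2 - 9*r + 14)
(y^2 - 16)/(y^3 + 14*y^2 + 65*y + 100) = (y - 4)/(y^2 + 10*y + 25)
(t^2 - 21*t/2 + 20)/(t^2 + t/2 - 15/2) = (t - 8)/(t + 3)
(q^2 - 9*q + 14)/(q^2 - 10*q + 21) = (q - 2)/(q - 3)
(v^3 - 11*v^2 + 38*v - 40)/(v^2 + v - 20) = (v^2 - 7*v + 10)/(v + 5)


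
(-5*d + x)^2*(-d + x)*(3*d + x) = -75*d^4 + 80*d^3*x + 2*d^2*x^2 - 8*d*x^3 + x^4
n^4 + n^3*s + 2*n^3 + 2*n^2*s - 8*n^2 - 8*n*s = n*(n - 2)*(n + 4)*(n + s)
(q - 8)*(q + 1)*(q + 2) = q^3 - 5*q^2 - 22*q - 16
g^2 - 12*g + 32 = (g - 8)*(g - 4)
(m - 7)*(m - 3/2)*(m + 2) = m^3 - 13*m^2/2 - 13*m/2 + 21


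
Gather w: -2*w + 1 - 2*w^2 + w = -2*w^2 - w + 1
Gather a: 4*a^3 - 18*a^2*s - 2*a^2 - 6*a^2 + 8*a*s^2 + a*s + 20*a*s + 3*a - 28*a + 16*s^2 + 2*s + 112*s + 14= 4*a^3 + a^2*(-18*s - 8) + a*(8*s^2 + 21*s - 25) + 16*s^2 + 114*s + 14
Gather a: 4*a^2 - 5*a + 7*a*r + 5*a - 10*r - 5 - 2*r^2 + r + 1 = 4*a^2 + 7*a*r - 2*r^2 - 9*r - 4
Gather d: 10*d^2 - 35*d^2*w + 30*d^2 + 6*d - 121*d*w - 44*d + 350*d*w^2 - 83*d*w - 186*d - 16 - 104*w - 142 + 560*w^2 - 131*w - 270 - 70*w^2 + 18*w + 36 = d^2*(40 - 35*w) + d*(350*w^2 - 204*w - 224) + 490*w^2 - 217*w - 392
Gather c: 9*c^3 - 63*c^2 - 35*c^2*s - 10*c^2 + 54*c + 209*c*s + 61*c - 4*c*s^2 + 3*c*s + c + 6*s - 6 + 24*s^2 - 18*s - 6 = 9*c^3 + c^2*(-35*s - 73) + c*(-4*s^2 + 212*s + 116) + 24*s^2 - 12*s - 12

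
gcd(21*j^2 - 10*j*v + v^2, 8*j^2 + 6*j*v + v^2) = 1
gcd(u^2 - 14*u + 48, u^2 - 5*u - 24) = u - 8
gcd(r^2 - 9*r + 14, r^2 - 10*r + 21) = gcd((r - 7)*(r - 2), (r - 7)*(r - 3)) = r - 7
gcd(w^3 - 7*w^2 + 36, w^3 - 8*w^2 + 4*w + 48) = w^2 - 4*w - 12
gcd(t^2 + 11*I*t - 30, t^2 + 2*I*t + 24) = t + 6*I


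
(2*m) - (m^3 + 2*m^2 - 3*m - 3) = -m^3 - 2*m^2 + 5*m + 3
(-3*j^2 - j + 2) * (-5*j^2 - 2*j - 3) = 15*j^4 + 11*j^3 + j^2 - j - 6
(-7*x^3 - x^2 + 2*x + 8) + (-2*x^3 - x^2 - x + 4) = -9*x^3 - 2*x^2 + x + 12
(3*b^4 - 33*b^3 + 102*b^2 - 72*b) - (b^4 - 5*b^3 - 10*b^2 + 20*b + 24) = 2*b^4 - 28*b^3 + 112*b^2 - 92*b - 24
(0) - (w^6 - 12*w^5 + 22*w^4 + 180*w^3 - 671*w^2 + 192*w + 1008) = -w^6 + 12*w^5 - 22*w^4 - 180*w^3 + 671*w^2 - 192*w - 1008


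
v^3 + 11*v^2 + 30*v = v*(v + 5)*(v + 6)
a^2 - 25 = (a - 5)*(a + 5)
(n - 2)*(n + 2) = n^2 - 4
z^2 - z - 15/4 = (z - 5/2)*(z + 3/2)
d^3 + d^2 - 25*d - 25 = (d - 5)*(d + 1)*(d + 5)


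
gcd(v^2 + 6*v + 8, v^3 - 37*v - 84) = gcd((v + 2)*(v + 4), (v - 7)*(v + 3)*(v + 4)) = v + 4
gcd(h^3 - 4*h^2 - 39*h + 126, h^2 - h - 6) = h - 3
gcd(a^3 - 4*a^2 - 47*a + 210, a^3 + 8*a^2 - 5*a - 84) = a + 7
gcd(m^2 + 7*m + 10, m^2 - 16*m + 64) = 1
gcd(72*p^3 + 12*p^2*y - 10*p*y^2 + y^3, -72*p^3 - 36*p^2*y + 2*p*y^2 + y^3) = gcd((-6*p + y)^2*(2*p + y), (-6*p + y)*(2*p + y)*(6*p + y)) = -12*p^2 - 4*p*y + y^2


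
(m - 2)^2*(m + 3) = m^3 - m^2 - 8*m + 12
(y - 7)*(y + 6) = y^2 - y - 42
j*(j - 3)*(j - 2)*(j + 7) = j^4 + 2*j^3 - 29*j^2 + 42*j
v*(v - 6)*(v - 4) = v^3 - 10*v^2 + 24*v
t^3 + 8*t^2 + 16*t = t*(t + 4)^2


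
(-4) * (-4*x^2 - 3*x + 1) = 16*x^2 + 12*x - 4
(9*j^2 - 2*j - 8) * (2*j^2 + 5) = 18*j^4 - 4*j^3 + 29*j^2 - 10*j - 40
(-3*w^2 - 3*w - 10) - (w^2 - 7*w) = -4*w^2 + 4*w - 10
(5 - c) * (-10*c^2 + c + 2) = 10*c^3 - 51*c^2 + 3*c + 10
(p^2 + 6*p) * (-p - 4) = -p^3 - 10*p^2 - 24*p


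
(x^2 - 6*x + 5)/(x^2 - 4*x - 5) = (x - 1)/(x + 1)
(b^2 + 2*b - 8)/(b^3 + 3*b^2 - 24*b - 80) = (b - 2)/(b^2 - b - 20)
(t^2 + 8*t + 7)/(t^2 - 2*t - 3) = (t + 7)/(t - 3)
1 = 1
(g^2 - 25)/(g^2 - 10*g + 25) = (g + 5)/(g - 5)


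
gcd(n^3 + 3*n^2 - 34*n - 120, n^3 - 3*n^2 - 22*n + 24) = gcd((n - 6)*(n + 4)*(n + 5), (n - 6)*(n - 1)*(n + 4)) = n^2 - 2*n - 24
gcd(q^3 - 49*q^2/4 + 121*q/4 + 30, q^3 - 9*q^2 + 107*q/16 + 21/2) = q^2 - 29*q/4 - 6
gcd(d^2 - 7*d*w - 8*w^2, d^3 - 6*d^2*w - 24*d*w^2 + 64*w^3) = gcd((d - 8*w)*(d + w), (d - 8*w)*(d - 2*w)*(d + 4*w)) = -d + 8*w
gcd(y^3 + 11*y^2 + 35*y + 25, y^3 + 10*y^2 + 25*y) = y^2 + 10*y + 25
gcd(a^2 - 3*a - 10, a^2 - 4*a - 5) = a - 5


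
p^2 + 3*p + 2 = (p + 1)*(p + 2)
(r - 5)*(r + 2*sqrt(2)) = r^2 - 5*r + 2*sqrt(2)*r - 10*sqrt(2)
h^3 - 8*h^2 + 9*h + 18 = (h - 6)*(h - 3)*(h + 1)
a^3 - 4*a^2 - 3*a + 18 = (a - 3)^2*(a + 2)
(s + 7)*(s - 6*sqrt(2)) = s^2 - 6*sqrt(2)*s + 7*s - 42*sqrt(2)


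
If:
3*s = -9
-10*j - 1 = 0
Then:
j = -1/10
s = -3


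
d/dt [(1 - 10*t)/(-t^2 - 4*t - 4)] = 2*(11 - 5*t)/(t^3 + 6*t^2 + 12*t + 8)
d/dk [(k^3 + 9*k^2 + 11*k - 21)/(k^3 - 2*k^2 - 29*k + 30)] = (-11*k^2 - 102*k - 279)/(k^4 - 2*k^3 - 59*k^2 + 60*k + 900)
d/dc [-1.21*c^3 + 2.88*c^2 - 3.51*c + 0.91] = -3.63*c^2 + 5.76*c - 3.51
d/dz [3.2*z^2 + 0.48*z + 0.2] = 6.4*z + 0.48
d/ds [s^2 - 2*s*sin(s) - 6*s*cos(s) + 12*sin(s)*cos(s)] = 6*s*sin(s) - 2*s*cos(s) + 2*s - 2*sin(s) - 6*cos(s) + 12*cos(2*s)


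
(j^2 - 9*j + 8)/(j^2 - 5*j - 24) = (j - 1)/(j + 3)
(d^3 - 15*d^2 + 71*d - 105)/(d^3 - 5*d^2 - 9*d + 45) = (d - 7)/(d + 3)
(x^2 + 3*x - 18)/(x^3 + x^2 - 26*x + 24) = (x - 3)/(x^2 - 5*x + 4)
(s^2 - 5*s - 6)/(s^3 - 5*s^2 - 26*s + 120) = (s + 1)/(s^2 + s - 20)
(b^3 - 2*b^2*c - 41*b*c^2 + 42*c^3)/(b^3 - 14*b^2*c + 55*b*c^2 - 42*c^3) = (b + 6*c)/(b - 6*c)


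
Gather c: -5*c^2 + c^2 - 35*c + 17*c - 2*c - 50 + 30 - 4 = -4*c^2 - 20*c - 24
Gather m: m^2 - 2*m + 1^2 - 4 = m^2 - 2*m - 3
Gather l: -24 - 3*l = -3*l - 24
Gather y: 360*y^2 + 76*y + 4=360*y^2 + 76*y + 4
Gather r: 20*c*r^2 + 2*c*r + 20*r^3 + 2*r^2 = 2*c*r + 20*r^3 + r^2*(20*c + 2)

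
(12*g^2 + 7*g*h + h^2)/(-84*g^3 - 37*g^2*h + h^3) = -1/(7*g - h)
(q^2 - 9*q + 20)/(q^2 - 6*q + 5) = (q - 4)/(q - 1)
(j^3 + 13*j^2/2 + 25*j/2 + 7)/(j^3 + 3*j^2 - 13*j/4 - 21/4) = 2*(j + 2)/(2*j - 3)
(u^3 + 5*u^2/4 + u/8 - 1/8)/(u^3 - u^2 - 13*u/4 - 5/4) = (4*u - 1)/(2*(2*u - 5))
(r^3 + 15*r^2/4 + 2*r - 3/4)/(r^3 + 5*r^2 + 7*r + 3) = (r - 1/4)/(r + 1)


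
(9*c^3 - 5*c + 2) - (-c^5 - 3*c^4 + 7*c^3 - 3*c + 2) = c^5 + 3*c^4 + 2*c^3 - 2*c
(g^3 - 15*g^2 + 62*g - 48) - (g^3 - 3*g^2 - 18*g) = -12*g^2 + 80*g - 48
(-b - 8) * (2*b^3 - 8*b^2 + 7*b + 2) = -2*b^4 - 8*b^3 + 57*b^2 - 58*b - 16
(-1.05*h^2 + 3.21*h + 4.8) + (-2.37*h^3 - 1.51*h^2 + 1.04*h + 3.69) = -2.37*h^3 - 2.56*h^2 + 4.25*h + 8.49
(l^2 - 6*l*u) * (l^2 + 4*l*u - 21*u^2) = l^4 - 2*l^3*u - 45*l^2*u^2 + 126*l*u^3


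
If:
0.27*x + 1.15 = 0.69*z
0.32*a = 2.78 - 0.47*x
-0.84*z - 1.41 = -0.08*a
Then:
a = 15.65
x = -4.74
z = -0.19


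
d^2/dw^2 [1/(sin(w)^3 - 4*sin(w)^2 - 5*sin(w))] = (-9*sin(w)^2 + 53*sin(w) - 95 - 29/sin(w) + 70/sin(w)^2 + 50/sin(w)^3)/((sin(w) - 5)^3*(sin(w) + 1)^2)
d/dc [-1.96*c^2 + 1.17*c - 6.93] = 1.17 - 3.92*c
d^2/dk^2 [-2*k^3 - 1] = -12*k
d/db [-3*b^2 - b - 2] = -6*b - 1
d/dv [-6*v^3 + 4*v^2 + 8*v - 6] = -18*v^2 + 8*v + 8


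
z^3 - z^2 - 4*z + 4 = (z - 2)*(z - 1)*(z + 2)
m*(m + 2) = m^2 + 2*m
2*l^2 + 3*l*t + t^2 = (l + t)*(2*l + t)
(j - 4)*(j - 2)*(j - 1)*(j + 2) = j^4 - 5*j^3 + 20*j - 16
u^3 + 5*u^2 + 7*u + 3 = (u + 1)^2*(u + 3)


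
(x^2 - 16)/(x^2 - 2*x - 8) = (x + 4)/(x + 2)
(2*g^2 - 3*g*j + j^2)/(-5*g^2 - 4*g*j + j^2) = (-2*g^2 + 3*g*j - j^2)/(5*g^2 + 4*g*j - j^2)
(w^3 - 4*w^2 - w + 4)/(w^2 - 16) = (w^2 - 1)/(w + 4)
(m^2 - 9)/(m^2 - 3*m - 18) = (m - 3)/(m - 6)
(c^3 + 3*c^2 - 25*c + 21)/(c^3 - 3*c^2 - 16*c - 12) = (-c^3 - 3*c^2 + 25*c - 21)/(-c^3 + 3*c^2 + 16*c + 12)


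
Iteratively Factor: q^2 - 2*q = (q)*(q - 2)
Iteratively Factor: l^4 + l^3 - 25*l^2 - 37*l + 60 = (l - 1)*(l^3 + 2*l^2 - 23*l - 60) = (l - 1)*(l + 3)*(l^2 - l - 20) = (l - 5)*(l - 1)*(l + 3)*(l + 4)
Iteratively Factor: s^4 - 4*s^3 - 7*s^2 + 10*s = (s + 2)*(s^3 - 6*s^2 + 5*s) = s*(s + 2)*(s^2 - 6*s + 5) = s*(s - 1)*(s + 2)*(s - 5)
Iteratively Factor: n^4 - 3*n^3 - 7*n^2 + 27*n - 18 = (n - 3)*(n^3 - 7*n + 6) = (n - 3)*(n - 1)*(n^2 + n - 6) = (n - 3)*(n - 1)*(n + 3)*(n - 2)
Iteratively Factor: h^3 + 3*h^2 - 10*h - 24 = (h - 3)*(h^2 + 6*h + 8) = (h - 3)*(h + 2)*(h + 4)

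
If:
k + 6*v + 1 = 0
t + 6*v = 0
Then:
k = -6*v - 1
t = -6*v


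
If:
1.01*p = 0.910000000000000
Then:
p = 0.90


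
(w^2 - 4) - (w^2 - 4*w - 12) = 4*w + 8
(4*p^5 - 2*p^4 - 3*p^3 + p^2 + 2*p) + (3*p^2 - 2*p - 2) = 4*p^5 - 2*p^4 - 3*p^3 + 4*p^2 - 2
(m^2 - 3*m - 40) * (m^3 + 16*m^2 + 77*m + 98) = m^5 + 13*m^4 - 11*m^3 - 773*m^2 - 3374*m - 3920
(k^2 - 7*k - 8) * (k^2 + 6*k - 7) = k^4 - k^3 - 57*k^2 + k + 56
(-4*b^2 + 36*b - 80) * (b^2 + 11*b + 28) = -4*b^4 - 8*b^3 + 204*b^2 + 128*b - 2240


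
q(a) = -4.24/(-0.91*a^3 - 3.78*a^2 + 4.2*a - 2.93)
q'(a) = -4.24*(2.73*a^2 + 7.56*a - 4.2)/(-0.91*a^3 - 3.78*a^2 + 4.2*a - 2.93)^2 = (-11.5752*a^2 - 32.0544*a + 17.808)/(0.91*a^3 + 3.78*a^2 - 4.2*a + 2.93)^2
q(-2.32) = 0.20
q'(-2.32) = 0.06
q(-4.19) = 0.21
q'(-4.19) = -0.13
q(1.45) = 0.56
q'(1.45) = -0.93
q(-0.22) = 1.05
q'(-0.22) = 1.50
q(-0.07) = 1.31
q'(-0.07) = 1.90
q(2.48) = 0.14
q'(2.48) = -0.15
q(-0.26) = 0.99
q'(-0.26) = 1.40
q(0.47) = 2.25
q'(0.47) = 0.05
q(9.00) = 0.00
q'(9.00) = -0.00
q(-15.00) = -0.00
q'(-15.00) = -0.00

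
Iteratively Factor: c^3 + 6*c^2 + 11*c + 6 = (c + 2)*(c^2 + 4*c + 3) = (c + 2)*(c + 3)*(c + 1)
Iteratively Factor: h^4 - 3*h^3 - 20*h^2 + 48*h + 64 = (h - 4)*(h^3 + h^2 - 16*h - 16) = (h - 4)*(h + 4)*(h^2 - 3*h - 4) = (h - 4)*(h + 1)*(h + 4)*(h - 4)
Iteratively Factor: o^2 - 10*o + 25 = (o - 5)*(o - 5)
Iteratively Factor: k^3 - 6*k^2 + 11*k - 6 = (k - 2)*(k^2 - 4*k + 3) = (k - 3)*(k - 2)*(k - 1)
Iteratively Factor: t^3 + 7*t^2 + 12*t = (t + 3)*(t^2 + 4*t) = (t + 3)*(t + 4)*(t)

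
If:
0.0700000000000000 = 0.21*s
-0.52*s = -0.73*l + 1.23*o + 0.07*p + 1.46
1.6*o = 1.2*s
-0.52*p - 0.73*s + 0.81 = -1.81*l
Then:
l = 4.15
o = 0.25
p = 15.53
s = 0.33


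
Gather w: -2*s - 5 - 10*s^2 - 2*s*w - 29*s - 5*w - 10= -10*s^2 - 31*s + w*(-2*s - 5) - 15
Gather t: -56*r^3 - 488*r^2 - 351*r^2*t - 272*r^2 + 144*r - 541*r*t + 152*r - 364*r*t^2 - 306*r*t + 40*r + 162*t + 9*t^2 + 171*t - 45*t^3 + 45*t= -56*r^3 - 760*r^2 + 336*r - 45*t^3 + t^2*(9 - 364*r) + t*(-351*r^2 - 847*r + 378)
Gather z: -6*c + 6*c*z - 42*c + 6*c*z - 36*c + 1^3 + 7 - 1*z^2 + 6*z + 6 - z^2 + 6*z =-84*c - 2*z^2 + z*(12*c + 12) + 14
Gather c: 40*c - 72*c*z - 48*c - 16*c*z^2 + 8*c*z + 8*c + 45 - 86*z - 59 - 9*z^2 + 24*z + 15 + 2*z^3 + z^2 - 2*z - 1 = c*(-16*z^2 - 64*z) + 2*z^3 - 8*z^2 - 64*z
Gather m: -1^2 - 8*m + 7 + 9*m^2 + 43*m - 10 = 9*m^2 + 35*m - 4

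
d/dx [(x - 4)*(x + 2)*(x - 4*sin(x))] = -(x - 4)*(x + 2)*(4*cos(x) - 1) + (x - 4)*(x - 4*sin(x)) + (x + 2)*(x - 4*sin(x))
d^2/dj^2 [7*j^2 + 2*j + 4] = 14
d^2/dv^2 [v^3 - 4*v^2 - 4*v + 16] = 6*v - 8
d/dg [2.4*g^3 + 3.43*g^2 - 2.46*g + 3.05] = 7.2*g^2 + 6.86*g - 2.46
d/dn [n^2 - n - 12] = 2*n - 1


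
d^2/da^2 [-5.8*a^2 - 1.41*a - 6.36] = -11.6000000000000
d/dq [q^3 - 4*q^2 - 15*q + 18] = 3*q^2 - 8*q - 15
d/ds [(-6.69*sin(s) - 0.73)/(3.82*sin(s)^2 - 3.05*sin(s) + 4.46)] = (25.5558*sin(s)^2 + 5.5772*sin(s) - 32.0639)*cos(s)/(14.5924*sin(s)^4 - 23.302*sin(s)^3 + 43.3769*sin(s)^2 - 27.206*sin(s) + 19.8916)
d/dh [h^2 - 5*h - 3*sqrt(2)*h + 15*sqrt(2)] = 2*h - 5 - 3*sqrt(2)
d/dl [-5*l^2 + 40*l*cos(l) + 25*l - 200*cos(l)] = -40*l*sin(l) - 10*l + 200*sin(l) + 40*cos(l) + 25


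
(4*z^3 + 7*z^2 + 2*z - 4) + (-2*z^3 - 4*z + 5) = 2*z^3 + 7*z^2 - 2*z + 1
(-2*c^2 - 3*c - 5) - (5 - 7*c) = -2*c^2 + 4*c - 10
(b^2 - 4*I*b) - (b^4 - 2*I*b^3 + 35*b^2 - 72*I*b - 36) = -b^4 + 2*I*b^3 - 34*b^2 + 68*I*b + 36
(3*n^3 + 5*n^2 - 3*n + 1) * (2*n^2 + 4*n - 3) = 6*n^5 + 22*n^4 + 5*n^3 - 25*n^2 + 13*n - 3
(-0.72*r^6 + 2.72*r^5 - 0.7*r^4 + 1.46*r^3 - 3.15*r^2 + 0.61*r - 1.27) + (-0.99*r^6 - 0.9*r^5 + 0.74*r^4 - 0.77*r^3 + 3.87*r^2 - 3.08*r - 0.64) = -1.71*r^6 + 1.82*r^5 + 0.04*r^4 + 0.69*r^3 + 0.72*r^2 - 2.47*r - 1.91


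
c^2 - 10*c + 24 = (c - 6)*(c - 4)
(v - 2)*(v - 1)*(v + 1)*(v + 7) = v^4 + 5*v^3 - 15*v^2 - 5*v + 14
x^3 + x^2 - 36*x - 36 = (x - 6)*(x + 1)*(x + 6)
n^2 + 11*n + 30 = (n + 5)*(n + 6)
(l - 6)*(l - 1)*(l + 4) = l^3 - 3*l^2 - 22*l + 24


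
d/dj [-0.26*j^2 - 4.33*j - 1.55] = -0.52*j - 4.33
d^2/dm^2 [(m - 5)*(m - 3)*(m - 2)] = 6*m - 20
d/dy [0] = 0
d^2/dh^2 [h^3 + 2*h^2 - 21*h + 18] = 6*h + 4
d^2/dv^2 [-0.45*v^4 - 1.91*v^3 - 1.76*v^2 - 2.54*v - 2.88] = -5.4*v^2 - 11.46*v - 3.52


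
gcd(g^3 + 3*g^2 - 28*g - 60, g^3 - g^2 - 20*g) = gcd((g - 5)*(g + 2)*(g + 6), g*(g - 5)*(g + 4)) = g - 5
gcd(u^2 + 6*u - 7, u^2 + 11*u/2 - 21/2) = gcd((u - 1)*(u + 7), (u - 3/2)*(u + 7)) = u + 7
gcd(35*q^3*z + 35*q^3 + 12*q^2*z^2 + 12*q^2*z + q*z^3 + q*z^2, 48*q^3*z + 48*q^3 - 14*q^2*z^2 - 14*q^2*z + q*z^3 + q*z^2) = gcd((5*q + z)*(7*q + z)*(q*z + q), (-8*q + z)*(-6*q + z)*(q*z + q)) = q*z + q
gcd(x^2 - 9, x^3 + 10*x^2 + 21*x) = x + 3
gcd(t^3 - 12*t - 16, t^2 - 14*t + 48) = 1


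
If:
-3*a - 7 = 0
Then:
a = -7/3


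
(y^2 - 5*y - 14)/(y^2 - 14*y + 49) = (y + 2)/(y - 7)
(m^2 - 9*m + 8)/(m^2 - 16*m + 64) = (m - 1)/(m - 8)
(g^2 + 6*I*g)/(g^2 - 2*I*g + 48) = g/(g - 8*I)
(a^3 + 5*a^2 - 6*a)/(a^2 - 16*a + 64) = a*(a^2 + 5*a - 6)/(a^2 - 16*a + 64)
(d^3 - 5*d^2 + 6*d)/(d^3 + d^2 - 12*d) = (d - 2)/(d + 4)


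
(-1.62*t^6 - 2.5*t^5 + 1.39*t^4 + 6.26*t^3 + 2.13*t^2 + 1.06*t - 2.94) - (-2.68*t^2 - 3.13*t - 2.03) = -1.62*t^6 - 2.5*t^5 + 1.39*t^4 + 6.26*t^3 + 4.81*t^2 + 4.19*t - 0.91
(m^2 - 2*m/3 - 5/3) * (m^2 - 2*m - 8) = m^4 - 8*m^3/3 - 25*m^2/3 + 26*m/3 + 40/3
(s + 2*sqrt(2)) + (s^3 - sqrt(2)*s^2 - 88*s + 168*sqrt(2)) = s^3 - sqrt(2)*s^2 - 87*s + 170*sqrt(2)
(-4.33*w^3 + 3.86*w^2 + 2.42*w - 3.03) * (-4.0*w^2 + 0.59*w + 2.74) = 17.32*w^5 - 17.9947*w^4 - 19.2668*w^3 + 24.1242*w^2 + 4.8431*w - 8.3022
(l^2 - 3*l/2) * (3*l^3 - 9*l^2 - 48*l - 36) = 3*l^5 - 27*l^4/2 - 69*l^3/2 + 36*l^2 + 54*l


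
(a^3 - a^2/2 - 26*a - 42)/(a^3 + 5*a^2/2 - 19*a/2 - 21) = (a - 6)/(a - 3)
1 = 1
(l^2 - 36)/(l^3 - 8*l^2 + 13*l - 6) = (l + 6)/(l^2 - 2*l + 1)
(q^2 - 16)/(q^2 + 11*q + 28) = (q - 4)/(q + 7)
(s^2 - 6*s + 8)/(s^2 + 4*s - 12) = (s - 4)/(s + 6)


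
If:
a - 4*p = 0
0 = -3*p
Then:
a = 0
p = 0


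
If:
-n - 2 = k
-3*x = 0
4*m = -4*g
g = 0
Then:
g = 0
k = -n - 2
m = 0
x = 0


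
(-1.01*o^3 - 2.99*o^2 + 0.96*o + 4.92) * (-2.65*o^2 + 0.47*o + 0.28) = 2.6765*o^5 + 7.4488*o^4 - 4.2321*o^3 - 13.424*o^2 + 2.5812*o + 1.3776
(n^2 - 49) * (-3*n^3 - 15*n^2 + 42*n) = -3*n^5 - 15*n^4 + 189*n^3 + 735*n^2 - 2058*n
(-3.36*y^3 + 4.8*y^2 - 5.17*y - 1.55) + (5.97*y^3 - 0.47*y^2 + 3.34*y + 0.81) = 2.61*y^3 + 4.33*y^2 - 1.83*y - 0.74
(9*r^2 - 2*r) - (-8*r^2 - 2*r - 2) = 17*r^2 + 2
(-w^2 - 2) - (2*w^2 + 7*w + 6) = -3*w^2 - 7*w - 8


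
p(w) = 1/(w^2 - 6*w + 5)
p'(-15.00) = 0.00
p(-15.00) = 0.00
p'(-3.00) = 0.01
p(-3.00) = 0.03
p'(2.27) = 0.12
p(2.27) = -0.29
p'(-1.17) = 0.05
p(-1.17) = 0.07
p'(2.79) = 0.03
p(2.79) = -0.25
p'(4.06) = -0.26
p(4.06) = -0.35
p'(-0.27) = 0.15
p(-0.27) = 0.15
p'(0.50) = 0.99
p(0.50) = 0.44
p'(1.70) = 0.49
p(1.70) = -0.43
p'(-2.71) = 0.01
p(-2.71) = 0.03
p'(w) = (6 - 2*w)/(w^2 - 6*w + 5)^2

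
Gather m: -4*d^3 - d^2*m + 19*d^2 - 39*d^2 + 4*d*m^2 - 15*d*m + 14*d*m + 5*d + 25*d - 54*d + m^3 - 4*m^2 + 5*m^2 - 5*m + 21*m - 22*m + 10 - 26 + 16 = -4*d^3 - 20*d^2 - 24*d + m^3 + m^2*(4*d + 1) + m*(-d^2 - d - 6)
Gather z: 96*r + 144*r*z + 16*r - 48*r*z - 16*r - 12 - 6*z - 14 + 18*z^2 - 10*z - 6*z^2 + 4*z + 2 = 96*r + 12*z^2 + z*(96*r - 12) - 24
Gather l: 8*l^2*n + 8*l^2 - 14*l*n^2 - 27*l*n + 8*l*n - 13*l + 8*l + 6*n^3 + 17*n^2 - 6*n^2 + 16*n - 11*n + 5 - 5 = l^2*(8*n + 8) + l*(-14*n^2 - 19*n - 5) + 6*n^3 + 11*n^2 + 5*n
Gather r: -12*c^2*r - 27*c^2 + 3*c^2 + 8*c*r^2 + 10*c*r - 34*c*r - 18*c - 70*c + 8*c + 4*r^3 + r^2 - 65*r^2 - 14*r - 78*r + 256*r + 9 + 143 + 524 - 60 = -24*c^2 - 80*c + 4*r^3 + r^2*(8*c - 64) + r*(-12*c^2 - 24*c + 164) + 616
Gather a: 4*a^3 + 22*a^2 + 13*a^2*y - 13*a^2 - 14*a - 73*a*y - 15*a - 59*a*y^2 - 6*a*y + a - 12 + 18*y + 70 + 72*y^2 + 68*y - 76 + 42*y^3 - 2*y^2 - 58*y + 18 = 4*a^3 + a^2*(13*y + 9) + a*(-59*y^2 - 79*y - 28) + 42*y^3 + 70*y^2 + 28*y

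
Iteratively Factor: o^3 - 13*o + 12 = (o + 4)*(o^2 - 4*o + 3) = (o - 3)*(o + 4)*(o - 1)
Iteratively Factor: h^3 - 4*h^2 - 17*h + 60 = (h - 3)*(h^2 - h - 20) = (h - 5)*(h - 3)*(h + 4)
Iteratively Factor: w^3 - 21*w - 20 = (w - 5)*(w^2 + 5*w + 4) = (w - 5)*(w + 4)*(w + 1)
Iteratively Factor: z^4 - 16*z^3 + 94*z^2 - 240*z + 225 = (z - 3)*(z^3 - 13*z^2 + 55*z - 75) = (z - 3)^2*(z^2 - 10*z + 25) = (z - 5)*(z - 3)^2*(z - 5)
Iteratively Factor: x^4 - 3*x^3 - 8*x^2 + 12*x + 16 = (x + 1)*(x^3 - 4*x^2 - 4*x + 16) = (x - 4)*(x + 1)*(x^2 - 4) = (x - 4)*(x - 2)*(x + 1)*(x + 2)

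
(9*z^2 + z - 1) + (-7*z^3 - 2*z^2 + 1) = -7*z^3 + 7*z^2 + z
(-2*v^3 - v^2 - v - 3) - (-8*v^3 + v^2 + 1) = 6*v^3 - 2*v^2 - v - 4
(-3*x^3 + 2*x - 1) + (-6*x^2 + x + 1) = -3*x^3 - 6*x^2 + 3*x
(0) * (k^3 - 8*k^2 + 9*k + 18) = 0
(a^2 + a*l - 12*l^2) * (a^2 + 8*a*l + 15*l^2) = a^4 + 9*a^3*l + 11*a^2*l^2 - 81*a*l^3 - 180*l^4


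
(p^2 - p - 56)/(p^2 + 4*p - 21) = (p - 8)/(p - 3)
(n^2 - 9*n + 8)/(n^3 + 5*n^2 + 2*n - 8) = (n - 8)/(n^2 + 6*n + 8)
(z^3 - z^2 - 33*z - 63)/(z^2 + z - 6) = (z^2 - 4*z - 21)/(z - 2)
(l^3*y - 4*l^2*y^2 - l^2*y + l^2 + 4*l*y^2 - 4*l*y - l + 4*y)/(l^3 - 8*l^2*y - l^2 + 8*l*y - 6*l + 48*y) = (l^3*y - 4*l^2*y^2 - l^2*y + l^2 + 4*l*y^2 - 4*l*y - l + 4*y)/(l^3 - 8*l^2*y - l^2 + 8*l*y - 6*l + 48*y)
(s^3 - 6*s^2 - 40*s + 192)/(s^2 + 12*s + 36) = (s^2 - 12*s + 32)/(s + 6)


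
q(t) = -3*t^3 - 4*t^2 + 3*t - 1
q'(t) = -9*t^2 - 8*t + 3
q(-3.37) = 58.28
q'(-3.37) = -72.25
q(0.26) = -0.54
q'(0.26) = 0.31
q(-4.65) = 200.19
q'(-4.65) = -154.40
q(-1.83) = -1.50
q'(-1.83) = -12.50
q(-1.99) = 0.83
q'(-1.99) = -16.72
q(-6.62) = 674.19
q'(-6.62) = -338.46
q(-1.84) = -1.37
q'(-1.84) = -12.75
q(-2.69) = 20.38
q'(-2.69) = -40.60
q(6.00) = -775.00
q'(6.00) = -369.00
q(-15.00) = 9179.00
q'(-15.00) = -1902.00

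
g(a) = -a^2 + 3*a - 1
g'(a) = 3 - 2*a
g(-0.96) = -4.80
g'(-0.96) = 4.92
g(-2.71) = -16.47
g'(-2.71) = 8.42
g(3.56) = -2.99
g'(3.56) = -4.12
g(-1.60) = -8.36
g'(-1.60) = 6.20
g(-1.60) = -8.36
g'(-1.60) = 6.20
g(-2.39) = -13.88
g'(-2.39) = 7.78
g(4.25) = -6.31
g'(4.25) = -5.50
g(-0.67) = -3.46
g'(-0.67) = 4.34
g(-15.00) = -271.00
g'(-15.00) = 33.00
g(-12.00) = -181.00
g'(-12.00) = 27.00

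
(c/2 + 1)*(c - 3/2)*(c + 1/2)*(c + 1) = c^4/2 + c^3 - 7*c^2/8 - 17*c/8 - 3/4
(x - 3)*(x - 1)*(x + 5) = x^3 + x^2 - 17*x + 15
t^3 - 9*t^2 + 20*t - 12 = (t - 6)*(t - 2)*(t - 1)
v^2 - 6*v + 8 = (v - 4)*(v - 2)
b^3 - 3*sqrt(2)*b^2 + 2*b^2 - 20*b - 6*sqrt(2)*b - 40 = (b + 2)*(b - 5*sqrt(2))*(b + 2*sqrt(2))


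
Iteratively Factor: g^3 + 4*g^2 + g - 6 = (g - 1)*(g^2 + 5*g + 6) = (g - 1)*(g + 3)*(g + 2)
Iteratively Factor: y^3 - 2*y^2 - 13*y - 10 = (y + 2)*(y^2 - 4*y - 5) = (y - 5)*(y + 2)*(y + 1)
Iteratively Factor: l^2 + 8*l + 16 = (l + 4)*(l + 4)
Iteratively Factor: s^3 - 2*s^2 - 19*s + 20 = (s + 4)*(s^2 - 6*s + 5) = (s - 5)*(s + 4)*(s - 1)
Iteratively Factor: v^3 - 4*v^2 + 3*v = (v)*(v^2 - 4*v + 3) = v*(v - 3)*(v - 1)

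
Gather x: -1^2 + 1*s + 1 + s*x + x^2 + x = s + x^2 + x*(s + 1)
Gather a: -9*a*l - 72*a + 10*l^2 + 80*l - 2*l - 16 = a*(-9*l - 72) + 10*l^2 + 78*l - 16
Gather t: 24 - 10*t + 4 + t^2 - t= t^2 - 11*t + 28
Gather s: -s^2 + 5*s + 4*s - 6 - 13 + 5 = -s^2 + 9*s - 14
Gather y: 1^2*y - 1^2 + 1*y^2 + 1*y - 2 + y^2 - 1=2*y^2 + 2*y - 4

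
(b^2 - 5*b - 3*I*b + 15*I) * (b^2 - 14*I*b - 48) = b^4 - 5*b^3 - 17*I*b^3 - 90*b^2 + 85*I*b^2 + 450*b + 144*I*b - 720*I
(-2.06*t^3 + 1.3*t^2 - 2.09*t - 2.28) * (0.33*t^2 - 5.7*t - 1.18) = -0.6798*t^5 + 12.171*t^4 - 5.6689*t^3 + 9.6266*t^2 + 15.4622*t + 2.6904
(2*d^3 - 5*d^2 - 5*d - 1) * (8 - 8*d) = -16*d^4 + 56*d^3 - 32*d - 8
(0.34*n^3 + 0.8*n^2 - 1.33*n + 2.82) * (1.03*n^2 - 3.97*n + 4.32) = 0.3502*n^5 - 0.5258*n^4 - 3.0771*n^3 + 11.6407*n^2 - 16.941*n + 12.1824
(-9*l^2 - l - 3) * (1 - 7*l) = 63*l^3 - 2*l^2 + 20*l - 3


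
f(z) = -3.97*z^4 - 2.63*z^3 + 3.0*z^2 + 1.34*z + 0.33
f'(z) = -15.88*z^3 - 7.89*z^2 + 6.0*z + 1.34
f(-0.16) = 0.20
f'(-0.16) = 0.24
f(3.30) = -527.90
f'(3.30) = -635.46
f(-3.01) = -230.68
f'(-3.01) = 344.86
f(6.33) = -6911.95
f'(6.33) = -4304.57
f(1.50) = -19.88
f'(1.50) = -61.01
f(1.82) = -46.71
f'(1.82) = -109.61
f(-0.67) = 0.77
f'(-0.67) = -1.45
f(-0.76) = 0.87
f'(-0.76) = -0.81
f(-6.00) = -4476.75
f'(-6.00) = 3111.38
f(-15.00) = -191449.77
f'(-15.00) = 51731.09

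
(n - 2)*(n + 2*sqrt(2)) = n^2 - 2*n + 2*sqrt(2)*n - 4*sqrt(2)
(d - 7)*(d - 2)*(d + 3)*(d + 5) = d^4 - d^3 - 43*d^2 - 23*d + 210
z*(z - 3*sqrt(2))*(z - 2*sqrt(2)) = z^3 - 5*sqrt(2)*z^2 + 12*z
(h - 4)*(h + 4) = h^2 - 16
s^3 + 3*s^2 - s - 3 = (s - 1)*(s + 1)*(s + 3)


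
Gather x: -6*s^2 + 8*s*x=-6*s^2 + 8*s*x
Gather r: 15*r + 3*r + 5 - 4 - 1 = 18*r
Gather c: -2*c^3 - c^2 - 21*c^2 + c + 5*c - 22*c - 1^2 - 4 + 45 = -2*c^3 - 22*c^2 - 16*c + 40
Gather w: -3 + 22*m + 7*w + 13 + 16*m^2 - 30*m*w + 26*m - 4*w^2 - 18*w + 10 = 16*m^2 + 48*m - 4*w^2 + w*(-30*m - 11) + 20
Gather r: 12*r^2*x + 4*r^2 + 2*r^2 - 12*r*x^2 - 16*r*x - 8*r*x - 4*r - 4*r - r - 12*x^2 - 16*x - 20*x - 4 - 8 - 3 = r^2*(12*x + 6) + r*(-12*x^2 - 24*x - 9) - 12*x^2 - 36*x - 15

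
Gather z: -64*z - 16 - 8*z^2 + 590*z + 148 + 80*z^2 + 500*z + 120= 72*z^2 + 1026*z + 252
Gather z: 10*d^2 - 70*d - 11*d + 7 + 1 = 10*d^2 - 81*d + 8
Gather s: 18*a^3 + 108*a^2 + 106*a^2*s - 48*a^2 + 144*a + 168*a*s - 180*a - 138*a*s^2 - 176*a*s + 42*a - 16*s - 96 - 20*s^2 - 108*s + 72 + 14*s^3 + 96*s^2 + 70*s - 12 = 18*a^3 + 60*a^2 + 6*a + 14*s^3 + s^2*(76 - 138*a) + s*(106*a^2 - 8*a - 54) - 36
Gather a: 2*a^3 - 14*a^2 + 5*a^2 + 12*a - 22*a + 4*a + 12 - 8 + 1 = 2*a^3 - 9*a^2 - 6*a + 5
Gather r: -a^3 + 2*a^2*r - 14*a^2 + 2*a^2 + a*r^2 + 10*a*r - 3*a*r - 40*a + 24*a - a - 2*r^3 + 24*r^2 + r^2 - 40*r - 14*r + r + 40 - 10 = -a^3 - 12*a^2 - 17*a - 2*r^3 + r^2*(a + 25) + r*(2*a^2 + 7*a - 53) + 30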